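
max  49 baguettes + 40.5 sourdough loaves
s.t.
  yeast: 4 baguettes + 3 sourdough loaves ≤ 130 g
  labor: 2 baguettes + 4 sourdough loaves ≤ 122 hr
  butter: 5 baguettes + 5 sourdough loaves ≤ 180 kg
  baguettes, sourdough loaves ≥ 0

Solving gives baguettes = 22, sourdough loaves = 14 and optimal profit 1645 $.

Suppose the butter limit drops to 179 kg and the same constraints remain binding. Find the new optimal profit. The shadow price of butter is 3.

Δb = -1, so new z* = 1645 + (3)·(-1) = 1645 − 3 = 1642.

1642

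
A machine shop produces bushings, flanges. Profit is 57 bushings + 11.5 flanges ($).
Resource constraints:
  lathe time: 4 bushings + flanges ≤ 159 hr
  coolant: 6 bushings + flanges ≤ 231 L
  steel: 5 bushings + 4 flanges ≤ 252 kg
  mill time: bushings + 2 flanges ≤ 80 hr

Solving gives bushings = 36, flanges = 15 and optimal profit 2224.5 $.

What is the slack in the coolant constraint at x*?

coolant used = 6·36 + 1·15 = 231; slack = 231 − 231 = 0.

0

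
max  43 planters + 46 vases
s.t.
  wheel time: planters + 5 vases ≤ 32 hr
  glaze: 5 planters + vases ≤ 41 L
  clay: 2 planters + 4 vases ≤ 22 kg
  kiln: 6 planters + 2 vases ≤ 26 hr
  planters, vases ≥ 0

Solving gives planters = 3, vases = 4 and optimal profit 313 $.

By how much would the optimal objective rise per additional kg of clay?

9.5

At the optimum: wheel time uses 23 of 32 (slack = 9); glaze uses 19 of 41 (slack = 22); clay uses 22 of 22 (binding); kiln uses 26 of 26 (binding).
By complementary slackness, y = 0 for the non-binding constraints.
Dual feasibility on the basic columns requires 2·y_clay + 6·y_kiln = 43, 4·y_clay + 2·y_kiln = 46.
This yields shadow prices y_clay = 9.5, y_kiln = 4.
Shadow price of clay = 9.5.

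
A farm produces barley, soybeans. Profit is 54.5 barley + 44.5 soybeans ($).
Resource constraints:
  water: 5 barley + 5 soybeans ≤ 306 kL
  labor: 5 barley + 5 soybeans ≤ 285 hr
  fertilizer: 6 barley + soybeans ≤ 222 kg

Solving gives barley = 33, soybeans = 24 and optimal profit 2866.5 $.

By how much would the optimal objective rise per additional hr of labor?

At the optimum: water uses 285 of 306 (slack = 21); labor uses 285 of 285 (binding); fertilizer uses 222 of 222 (binding).
Slack constraints have shadow price 0 (complementary slackness).
Dual feasibility on the basic columns requires 5·y_labor + 6·y_fertilizer = 54.5, 5·y_labor + 1·y_fertilizer = 44.5.
This yields shadow prices y_labor = 8.5, y_fertilizer = 2.
Shadow price of labor = 8.5.

8.5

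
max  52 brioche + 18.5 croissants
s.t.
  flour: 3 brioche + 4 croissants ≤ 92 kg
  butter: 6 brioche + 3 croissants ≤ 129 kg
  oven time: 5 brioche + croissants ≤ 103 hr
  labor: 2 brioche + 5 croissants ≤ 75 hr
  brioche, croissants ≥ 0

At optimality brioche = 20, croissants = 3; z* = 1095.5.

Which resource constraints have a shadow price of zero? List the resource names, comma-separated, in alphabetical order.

flour, labor

flour: 72/92 (slack 20)
butter: 129/129 (binding)
oven time: 103/103 (binding)
labor: 55/75 (slack 20)
By complementary slackness, a constraint with positive slack has shadow price 0 → flour, labor.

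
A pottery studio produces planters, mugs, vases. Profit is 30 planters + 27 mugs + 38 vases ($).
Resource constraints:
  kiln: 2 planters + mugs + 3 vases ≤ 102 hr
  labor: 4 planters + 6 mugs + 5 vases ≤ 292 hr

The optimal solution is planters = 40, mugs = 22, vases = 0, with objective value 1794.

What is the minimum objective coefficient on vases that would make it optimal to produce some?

Check each constraint at x*: kiln 102/102 (tight); labor 292/292 (tight).
Dual feasibility on the basic columns requires 2·y_kiln + 4·y_labor = 30, 1·y_kiln + 6·y_labor = 27.
This yields shadow prices y_kiln = 9, y_labor = 3.
vases enters the basis when its profit ≥ yᵀa₃ = 9·3 + 3·5 = 42.

42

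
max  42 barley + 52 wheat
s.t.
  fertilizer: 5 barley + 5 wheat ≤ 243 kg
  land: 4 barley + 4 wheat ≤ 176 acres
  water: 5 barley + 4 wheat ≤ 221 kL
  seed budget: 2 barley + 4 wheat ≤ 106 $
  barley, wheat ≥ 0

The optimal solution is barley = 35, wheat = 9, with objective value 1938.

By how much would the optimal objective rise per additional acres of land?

8

Check each constraint at x*: fertilizer 220/243 (slack 23); land 176/176 (tight); water 211/221 (slack 10); seed budget 106/106 (tight).
Slack constraints have shadow price 0 (complementary slackness).
The binding rows give the dual system: 4·y_land + 2·y_seed budget = 42 and 4·y_land + 4·y_seed budget = 52.
This yields shadow prices y_land = 8, y_seed budget = 5.
Shadow price of land = 8.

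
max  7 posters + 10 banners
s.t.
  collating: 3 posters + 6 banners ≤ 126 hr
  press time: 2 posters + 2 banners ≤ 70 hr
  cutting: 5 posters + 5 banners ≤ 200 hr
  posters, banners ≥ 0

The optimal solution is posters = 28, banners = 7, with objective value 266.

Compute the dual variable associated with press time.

Binding: collating and press time. Non-binding: cutting (25 unused).
By complementary slackness, y = 0 for the non-binding constraint.
From A_Bᵀ y = c: 3·y_collating + 2·y_press time = 7; 6·y_collating + 2·y_press time = 10.
→ y_collating = 1 and y_press time = 2.
Shadow price of press time = 2.

2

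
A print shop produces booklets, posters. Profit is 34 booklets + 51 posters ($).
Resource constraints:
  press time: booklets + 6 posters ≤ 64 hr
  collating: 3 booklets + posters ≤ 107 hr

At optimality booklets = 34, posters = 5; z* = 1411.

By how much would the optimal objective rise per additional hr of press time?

7

Both press time and collating are binding at x*.
The binding rows give the dual system: 1·y_press time + 3·y_collating = 34 and 6·y_press time + 1·y_collating = 51.
→ y_press time = 7 and y_collating = 9.
Shadow price of press time = 7.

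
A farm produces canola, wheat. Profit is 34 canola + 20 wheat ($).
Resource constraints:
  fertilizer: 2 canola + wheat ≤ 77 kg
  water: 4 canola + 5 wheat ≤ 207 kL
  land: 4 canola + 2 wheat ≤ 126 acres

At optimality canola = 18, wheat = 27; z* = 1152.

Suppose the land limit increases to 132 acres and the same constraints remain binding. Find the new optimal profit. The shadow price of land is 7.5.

Δb = 6, so new z* = 1152 + (7.5)·(6) = 1152 + 45 = 1197.

1197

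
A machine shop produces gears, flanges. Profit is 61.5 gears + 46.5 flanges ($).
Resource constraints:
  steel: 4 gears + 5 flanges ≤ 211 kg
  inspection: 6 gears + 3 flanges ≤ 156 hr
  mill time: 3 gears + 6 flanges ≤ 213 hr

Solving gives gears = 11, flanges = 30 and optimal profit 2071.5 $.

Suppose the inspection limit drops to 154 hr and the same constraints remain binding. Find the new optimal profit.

2054.5

Binding: inspection and mill time. Non-binding: steel (17 unused).
Since steel is not tight, its dual is 0.
From A_Bᵀ y = c: 6·y_inspection + 3·y_mill time = 61.5; 3·y_inspection + 6·y_mill time = 46.5.
This yields shadow prices y_inspection = 8.5, y_mill time = 3.5.
Δz = y_inspection·Δb = 8.5 × (-2) = -17, so new z* = 2071.5 − 17 = 2054.5.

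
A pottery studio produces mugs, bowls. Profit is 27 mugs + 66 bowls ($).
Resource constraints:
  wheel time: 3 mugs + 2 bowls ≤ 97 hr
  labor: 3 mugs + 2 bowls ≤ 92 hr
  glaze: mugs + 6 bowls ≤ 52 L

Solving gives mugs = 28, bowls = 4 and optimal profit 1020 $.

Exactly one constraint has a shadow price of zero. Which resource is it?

wheel time: 92/97 (slack 5)
labor: 92/92 (binding)
glaze: 52/52 (binding)
By complementary slackness, a constraint with positive slack has shadow price 0 → wheel time.

wheel time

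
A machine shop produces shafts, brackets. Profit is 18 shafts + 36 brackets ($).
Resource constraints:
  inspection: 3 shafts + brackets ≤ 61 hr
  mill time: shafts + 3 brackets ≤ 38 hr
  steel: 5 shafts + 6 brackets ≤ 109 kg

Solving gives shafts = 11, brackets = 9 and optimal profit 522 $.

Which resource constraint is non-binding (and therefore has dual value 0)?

inspection

inspection: 42/61 (slack 19)
mill time: 38/38 (binding)
steel: 109/109 (binding)
By complementary slackness, a constraint with positive slack has shadow price 0 → inspection.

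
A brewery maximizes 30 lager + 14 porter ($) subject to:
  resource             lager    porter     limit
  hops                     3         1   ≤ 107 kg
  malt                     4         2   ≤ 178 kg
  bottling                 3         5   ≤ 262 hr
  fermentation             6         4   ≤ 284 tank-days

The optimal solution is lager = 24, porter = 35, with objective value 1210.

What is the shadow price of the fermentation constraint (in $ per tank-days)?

2

Check each constraint at x*: hops 107/107 (tight); malt 166/178 (slack 12); bottling 247/262 (slack 15); fermentation 284/284 (tight).
Slack constraints have shadow price 0 (complementary slackness).
Dual feasibility on the basic columns requires 3·y_hops + 6·y_fermentation = 30, 1·y_hops + 4·y_fermentation = 14.
→ y_hops = 6 and y_fermentation = 2.
Shadow price of fermentation = 2.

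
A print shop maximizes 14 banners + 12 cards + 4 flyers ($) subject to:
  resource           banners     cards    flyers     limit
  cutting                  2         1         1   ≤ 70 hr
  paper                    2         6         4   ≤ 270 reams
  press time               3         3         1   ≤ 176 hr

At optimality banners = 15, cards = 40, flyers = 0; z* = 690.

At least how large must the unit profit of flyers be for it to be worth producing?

Binding: cutting and paper. Non-binding: press time (11 unused).
By complementary slackness, y = 0 for the non-binding constraint.
From A_Bᵀ y = c: 2·y_cutting + 2·y_paper = 14; 1·y_cutting + 6·y_paper = 12.
Solving: y_cutting = 6, y_paper = 1.
flyers enters the basis when its profit ≥ yᵀa₃ = 6·1 + 1·4 = 10.

10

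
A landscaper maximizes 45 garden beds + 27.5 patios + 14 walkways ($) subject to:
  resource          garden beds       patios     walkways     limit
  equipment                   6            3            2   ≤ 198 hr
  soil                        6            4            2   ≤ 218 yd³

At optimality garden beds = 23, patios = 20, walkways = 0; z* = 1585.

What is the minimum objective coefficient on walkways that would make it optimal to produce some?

At the optimum: equipment uses 198 of 198 (binding); soil uses 218 of 218 (binding).
Dual feasibility on the basic columns requires 6·y_equipment + 6·y_soil = 45, 3·y_equipment + 4·y_soil = 27.5.
This yields shadow prices y_equipment = 2.5, y_soil = 5.
walkways enters the basis when its profit ≥ yᵀa₃ = 2.5·2 + 5·2 = 15.

15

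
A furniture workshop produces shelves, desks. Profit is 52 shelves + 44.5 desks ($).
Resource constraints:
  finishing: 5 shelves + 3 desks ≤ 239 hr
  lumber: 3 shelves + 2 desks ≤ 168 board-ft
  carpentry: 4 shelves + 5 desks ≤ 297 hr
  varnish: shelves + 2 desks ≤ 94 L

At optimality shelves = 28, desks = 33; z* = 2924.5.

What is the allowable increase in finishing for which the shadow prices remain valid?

Binding constraints: finishing, varnish. The basis is B = [[5,3],[1,2]] with det 7.
Per unit increase in finishing, x* moves by d = (0.2857, -0.1429).
The basis stays optimal until lumber becomes binding; allowable increase = 31.5 hr.

31.5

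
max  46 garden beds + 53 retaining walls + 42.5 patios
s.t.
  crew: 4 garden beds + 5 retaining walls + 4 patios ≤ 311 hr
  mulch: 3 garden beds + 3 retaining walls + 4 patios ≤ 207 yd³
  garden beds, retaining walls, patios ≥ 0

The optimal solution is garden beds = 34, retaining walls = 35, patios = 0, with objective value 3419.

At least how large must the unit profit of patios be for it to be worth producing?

At the optimum: crew uses 311 of 311 (binding); mulch uses 207 of 207 (binding).
Dual feasibility on the basic columns requires 4·y_crew + 3·y_mulch = 46, 5·y_crew + 3·y_mulch = 53.
→ y_crew = 7 and y_mulch = 6.
patios enters the basis when its profit ≥ yᵀa₃ = 7·4 + 6·4 = 52.

52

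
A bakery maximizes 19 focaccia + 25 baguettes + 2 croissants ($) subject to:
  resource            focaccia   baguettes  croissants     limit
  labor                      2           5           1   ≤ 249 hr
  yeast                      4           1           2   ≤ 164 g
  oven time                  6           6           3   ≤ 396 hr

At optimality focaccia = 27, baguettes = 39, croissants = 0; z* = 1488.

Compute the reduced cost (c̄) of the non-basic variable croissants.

Binding: labor and oven time. Non-binding: yeast (17 unused).
Since yeast is not tight, its dual is 0.
From A_Bᵀ y = c: 2·y_labor + 6·y_oven time = 19; 5·y_labor + 6·y_oven time = 25.
This yields shadow prices y_labor = 2, y_oven time = 2.5.
Reduced cost of croissants: c₃ − yᵀa₃ = 2 − (2·1 + 2.5·3) = 2 − 9.5 = -7.5.

-7.5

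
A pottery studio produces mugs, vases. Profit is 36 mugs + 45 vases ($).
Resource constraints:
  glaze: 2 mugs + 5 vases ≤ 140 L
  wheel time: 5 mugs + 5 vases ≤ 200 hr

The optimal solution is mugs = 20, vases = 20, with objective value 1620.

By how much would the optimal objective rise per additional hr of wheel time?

Check each constraint at x*: glaze 140/140 (tight); wheel time 200/200 (tight).
Dual feasibility on the basic columns requires 2·y_glaze + 5·y_wheel time = 36, 5·y_glaze + 5·y_wheel time = 45.
→ y_glaze = 3 and y_wheel time = 6.
Shadow price of wheel time = 6.

6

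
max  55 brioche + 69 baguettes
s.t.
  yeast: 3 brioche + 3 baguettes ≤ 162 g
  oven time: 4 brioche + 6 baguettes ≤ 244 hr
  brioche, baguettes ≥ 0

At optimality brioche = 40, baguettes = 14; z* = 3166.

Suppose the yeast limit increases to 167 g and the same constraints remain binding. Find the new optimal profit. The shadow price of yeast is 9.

3211

Δb = 5, so new z* = 3166 + (9)·(5) = 3166 + 45 = 3211.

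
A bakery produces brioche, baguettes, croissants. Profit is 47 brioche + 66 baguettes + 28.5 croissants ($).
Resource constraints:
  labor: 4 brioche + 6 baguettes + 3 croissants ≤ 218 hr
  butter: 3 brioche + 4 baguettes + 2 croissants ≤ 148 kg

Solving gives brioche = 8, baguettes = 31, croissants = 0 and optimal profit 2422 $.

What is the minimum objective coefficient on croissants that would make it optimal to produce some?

At the optimum: labor uses 218 of 218 (binding); butter uses 148 of 148 (binding).
The binding rows give the dual system: 4·y_labor + 3·y_butter = 47 and 6·y_labor + 4·y_butter = 66.
→ y_labor = 5 and y_butter = 9.
croissants enters the basis when its profit ≥ yᵀa₃ = 5·3 + 9·2 = 33.

33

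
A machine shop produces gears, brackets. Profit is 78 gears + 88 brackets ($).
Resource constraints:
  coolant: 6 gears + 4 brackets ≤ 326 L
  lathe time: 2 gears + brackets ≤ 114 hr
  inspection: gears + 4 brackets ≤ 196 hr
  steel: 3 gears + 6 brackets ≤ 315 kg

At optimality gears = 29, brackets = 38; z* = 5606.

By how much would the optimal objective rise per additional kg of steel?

9

Check each constraint at x*: coolant 326/326 (tight); lathe time 96/114 (slack 18); inspection 181/196 (slack 15); steel 315/315 (tight).
Slack constraints have shadow price 0 (complementary slackness).
Dual feasibility on the basic columns requires 6·y_coolant + 3·y_steel = 78, 4·y_coolant + 6·y_steel = 88.
This yields shadow prices y_coolant = 8.5, y_steel = 9.
Shadow price of steel = 9.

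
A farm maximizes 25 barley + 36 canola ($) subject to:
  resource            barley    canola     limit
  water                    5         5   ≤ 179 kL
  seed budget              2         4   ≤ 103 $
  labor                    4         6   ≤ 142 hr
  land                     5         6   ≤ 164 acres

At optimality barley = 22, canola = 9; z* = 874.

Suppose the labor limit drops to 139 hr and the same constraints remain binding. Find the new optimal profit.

Check each constraint at x*: water 155/179 (slack 24); seed budget 80/103 (slack 23); labor 142/142 (tight); land 164/164 (tight).
Slack constraints have shadow price 0 (complementary slackness).
The binding rows give the dual system: 4·y_labor + 5·y_land = 25 and 6·y_labor + 6·y_land = 36.
→ y_labor = 5 and y_land = 1.
Δz = y_labor·Δb = 5 × (-3) = -15, so new z* = 874 − 15 = 859.

859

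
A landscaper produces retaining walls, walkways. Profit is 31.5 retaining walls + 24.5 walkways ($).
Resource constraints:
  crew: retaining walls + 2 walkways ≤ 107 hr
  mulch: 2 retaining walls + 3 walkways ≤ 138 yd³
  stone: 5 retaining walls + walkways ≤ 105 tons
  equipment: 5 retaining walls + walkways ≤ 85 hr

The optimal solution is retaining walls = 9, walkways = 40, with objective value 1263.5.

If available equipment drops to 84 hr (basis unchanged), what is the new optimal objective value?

Check each constraint at x*: crew 89/107 (slack 18); mulch 138/138 (tight); stone 85/105 (slack 20); equipment 85/85 (tight).
Since crew, stone are not tight, their duals are 0.
Dual feasibility on the basic columns requires 2·y_mulch + 5·y_equipment = 31.5, 3·y_mulch + 1·y_equipment = 24.5.
→ y_mulch = 7 and y_equipment = 3.5.
Δz = y_equipment·Δb = 3.5 × (-1) = -3.5, so new z* = 1263.5 − 3.5 = 1260.

1260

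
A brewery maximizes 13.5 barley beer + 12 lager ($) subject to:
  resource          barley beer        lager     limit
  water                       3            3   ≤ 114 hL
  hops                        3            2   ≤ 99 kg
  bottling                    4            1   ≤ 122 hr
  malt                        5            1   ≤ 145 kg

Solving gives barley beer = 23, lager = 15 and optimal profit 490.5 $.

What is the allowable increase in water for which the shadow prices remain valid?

Binding constraints: water, hops. The basis is B = [[3,3],[3,2]] with det -3.
Per unit increase in water, x* moves by d = (-0.6667, 1).
The basis stays optimal until barley beer reaches 0; allowable increase = 34.5 hL.

34.5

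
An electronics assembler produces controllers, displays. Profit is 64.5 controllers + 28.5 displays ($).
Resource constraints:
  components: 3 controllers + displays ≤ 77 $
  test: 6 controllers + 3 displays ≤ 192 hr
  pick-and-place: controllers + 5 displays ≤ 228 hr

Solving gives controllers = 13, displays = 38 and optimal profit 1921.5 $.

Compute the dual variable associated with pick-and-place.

0

Check each constraint at x*: components 77/77 (tight); test 192/192 (tight); pick-and-place 203/228 (slack 25).
Slack constraints have shadow price 0 (complementary slackness).
Dual feasibility on the basic columns requires 3·y_components + 6·y_test = 64.5, 1·y_components + 3·y_test = 28.5.
→ y_components = 7.5 and y_test = 7.
Shadow price of pick-and-place = 0.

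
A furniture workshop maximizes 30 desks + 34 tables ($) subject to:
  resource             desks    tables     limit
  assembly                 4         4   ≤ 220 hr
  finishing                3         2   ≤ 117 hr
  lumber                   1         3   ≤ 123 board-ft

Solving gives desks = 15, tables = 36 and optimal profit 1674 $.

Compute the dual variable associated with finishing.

Binding: finishing and lumber. Non-binding: assembly (16 unused).
By complementary slackness, y = 0 for the non-binding constraint.
The binding rows give the dual system: 3·y_finishing + 1·y_lumber = 30 and 2·y_finishing + 3·y_lumber = 34.
This yields shadow prices y_finishing = 8, y_lumber = 6.
Shadow price of finishing = 8.

8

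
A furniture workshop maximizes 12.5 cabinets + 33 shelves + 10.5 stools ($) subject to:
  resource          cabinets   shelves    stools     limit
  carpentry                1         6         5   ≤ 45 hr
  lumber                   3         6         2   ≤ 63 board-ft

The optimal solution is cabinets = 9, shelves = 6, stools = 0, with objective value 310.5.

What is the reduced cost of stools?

Check each constraint at x*: carpentry 45/45 (tight); lumber 63/63 (tight).
The binding rows give the dual system: 1·y_carpentry + 3·y_lumber = 12.5 and 6·y_carpentry + 6·y_lumber = 33.
This yields shadow prices y_carpentry = 2, y_lumber = 3.5.
Reduced cost of stools: c₃ − yᵀa₃ = 10.5 − (2·5 + 3.5·2) = 10.5 − 17 = -6.5.

-6.5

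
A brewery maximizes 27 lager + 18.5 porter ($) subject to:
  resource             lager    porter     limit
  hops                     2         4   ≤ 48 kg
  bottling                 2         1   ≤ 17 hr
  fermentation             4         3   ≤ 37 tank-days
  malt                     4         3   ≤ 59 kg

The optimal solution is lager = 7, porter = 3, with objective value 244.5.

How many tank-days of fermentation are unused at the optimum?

fermentation used = 4·7 + 3·3 = 37; slack = 37 − 37 = 0.

0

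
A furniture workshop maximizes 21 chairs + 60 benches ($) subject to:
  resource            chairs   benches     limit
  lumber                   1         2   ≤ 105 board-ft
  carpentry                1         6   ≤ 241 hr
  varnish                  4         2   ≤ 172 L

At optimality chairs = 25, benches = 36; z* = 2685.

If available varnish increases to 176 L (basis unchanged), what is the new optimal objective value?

At the optimum: lumber uses 97 of 105 (slack = 8); carpentry uses 241 of 241 (binding); varnish uses 172 of 172 (binding).
Slack constraints have shadow price 0 (complementary slackness).
From A_Bᵀ y = c: 1·y_carpentry + 4·y_varnish = 21; 6·y_carpentry + 2·y_varnish = 60.
This yields shadow prices y_carpentry = 9, y_varnish = 3.
Δz = y_varnish·Δb = 3 × (4) = 12, so new z* = 2685 + 12 = 2697.

2697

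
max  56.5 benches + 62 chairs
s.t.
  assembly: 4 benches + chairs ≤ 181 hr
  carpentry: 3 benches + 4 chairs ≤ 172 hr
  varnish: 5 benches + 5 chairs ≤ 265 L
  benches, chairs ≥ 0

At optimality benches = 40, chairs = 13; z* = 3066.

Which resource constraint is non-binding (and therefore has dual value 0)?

assembly

assembly: 173/181 (slack 8)
carpentry: 172/172 (binding)
varnish: 265/265 (binding)
By complementary slackness, a constraint with positive slack has shadow price 0 → assembly.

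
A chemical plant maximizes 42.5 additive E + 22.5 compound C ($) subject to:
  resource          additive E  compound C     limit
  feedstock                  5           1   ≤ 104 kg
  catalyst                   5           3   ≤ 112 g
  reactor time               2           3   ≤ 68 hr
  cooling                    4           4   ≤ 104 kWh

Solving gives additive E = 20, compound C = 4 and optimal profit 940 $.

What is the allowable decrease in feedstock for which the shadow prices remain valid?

10

Binding constraints: feedstock, catalyst. The basis is B = [[5,1],[5,3]] with det 10.
Per unit decrease in feedstock, x* moves by d = (-0.3, 0.5).
The basis stays optimal until cooling becomes binding; allowable decrease = 10 kg.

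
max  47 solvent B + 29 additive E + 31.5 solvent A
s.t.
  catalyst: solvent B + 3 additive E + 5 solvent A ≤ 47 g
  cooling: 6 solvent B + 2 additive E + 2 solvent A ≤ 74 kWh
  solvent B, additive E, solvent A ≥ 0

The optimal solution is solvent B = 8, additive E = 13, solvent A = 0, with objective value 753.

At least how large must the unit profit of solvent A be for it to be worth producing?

Check each constraint at x*: catalyst 47/47 (tight); cooling 74/74 (tight).
Dual feasibility on the basic columns requires 1·y_catalyst + 6·y_cooling = 47, 3·y_catalyst + 2·y_cooling = 29.
→ y_catalyst = 5 and y_cooling = 7.
solvent A enters the basis when its profit ≥ yᵀa₃ = 5·5 + 7·2 = 39.

39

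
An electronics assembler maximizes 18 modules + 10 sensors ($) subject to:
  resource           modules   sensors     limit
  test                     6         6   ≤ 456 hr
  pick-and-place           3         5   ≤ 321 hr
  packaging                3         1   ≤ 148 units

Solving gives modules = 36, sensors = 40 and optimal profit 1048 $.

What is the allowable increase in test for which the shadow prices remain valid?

Binding constraints: test, packaging. The basis is B = [[6,6],[3,1]] with det -12.
Per unit increase in test, x* moves by d = (-0.0833, 0.25).
The basis stays optimal until pick-and-place becomes binding; allowable increase = 13 hr.

13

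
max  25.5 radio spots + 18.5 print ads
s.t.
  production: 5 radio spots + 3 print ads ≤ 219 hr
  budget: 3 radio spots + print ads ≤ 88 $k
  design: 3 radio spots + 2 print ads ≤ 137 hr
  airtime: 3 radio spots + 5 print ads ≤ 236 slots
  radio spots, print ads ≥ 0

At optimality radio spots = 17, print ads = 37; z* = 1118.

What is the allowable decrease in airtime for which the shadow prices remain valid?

148

Binding constraints: budget, airtime. The basis is B = [[3,1],[3,5]] with det 12.
Per unit decrease in airtime, x* moves by d = (0.0833, -0.25).
The basis stays optimal until print ads reaches 0; allowable decrease = 148 slots.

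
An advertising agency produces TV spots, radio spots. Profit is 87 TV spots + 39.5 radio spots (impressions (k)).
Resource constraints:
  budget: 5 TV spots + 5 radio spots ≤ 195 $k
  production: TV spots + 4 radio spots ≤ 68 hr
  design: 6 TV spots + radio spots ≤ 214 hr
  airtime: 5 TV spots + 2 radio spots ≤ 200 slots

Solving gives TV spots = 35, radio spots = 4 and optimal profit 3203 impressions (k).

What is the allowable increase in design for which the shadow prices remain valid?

20

Binding constraints: budget, design. The basis is B = [[5,5],[6,1]] with det -25.
Per unit increase in design, x* moves by d = (0.2, -0.2).
The basis stays optimal until radio spots reaches 0; allowable increase = 20 hr.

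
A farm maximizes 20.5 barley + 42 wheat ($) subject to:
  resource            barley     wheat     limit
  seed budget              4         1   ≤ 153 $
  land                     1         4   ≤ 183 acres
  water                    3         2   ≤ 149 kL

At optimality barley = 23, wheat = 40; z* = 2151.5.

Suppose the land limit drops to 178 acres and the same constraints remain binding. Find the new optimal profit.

At the optimum: seed budget uses 132 of 153 (slack = 21); land uses 183 of 183 (binding); water uses 149 of 149 (binding).
Slack constraints have shadow price 0 (complementary slackness).
The binding rows give the dual system: 1·y_land + 3·y_water = 20.5 and 4·y_land + 2·y_water = 42.
This yields shadow prices y_land = 8.5, y_water = 4.
Δz = y_land·Δb = 8.5 × (-5) = -42.5, so new z* = 2151.5 − 42.5 = 2109.

2109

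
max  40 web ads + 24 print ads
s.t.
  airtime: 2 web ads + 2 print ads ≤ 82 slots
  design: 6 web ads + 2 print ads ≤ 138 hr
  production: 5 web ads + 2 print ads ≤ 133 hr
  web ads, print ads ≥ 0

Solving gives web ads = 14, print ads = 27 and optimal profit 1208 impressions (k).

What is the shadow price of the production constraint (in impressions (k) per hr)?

Check each constraint at x*: airtime 82/82 (tight); design 138/138 (tight); production 124/133 (slack 9).
Since production is not tight, its dual is 0.
From A_Bᵀ y = c: 2·y_airtime + 6·y_design = 40; 2·y_airtime + 2·y_design = 24.
→ y_airtime = 8 and y_design = 4.
Shadow price of production = 0.

0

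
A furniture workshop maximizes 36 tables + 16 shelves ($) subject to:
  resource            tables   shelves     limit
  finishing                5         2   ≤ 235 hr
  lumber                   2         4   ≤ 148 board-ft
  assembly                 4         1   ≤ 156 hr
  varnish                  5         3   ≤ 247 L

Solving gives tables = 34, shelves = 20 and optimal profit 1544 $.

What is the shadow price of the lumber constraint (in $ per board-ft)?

2

Binding: lumber and assembly. Non-binding: finishing (25 unused), varnish (17 unused).
Since finishing, varnish are not tight, their duals are 0.
The binding rows give the dual system: 2·y_lumber + 4·y_assembly = 36 and 4·y_lumber + 1·y_assembly = 16.
→ y_lumber = 2 and y_assembly = 8.
Shadow price of lumber = 2.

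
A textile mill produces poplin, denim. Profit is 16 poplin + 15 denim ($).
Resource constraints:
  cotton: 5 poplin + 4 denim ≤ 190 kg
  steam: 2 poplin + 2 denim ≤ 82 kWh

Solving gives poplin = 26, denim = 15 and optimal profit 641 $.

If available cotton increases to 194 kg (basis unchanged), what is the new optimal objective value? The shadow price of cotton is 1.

Δb = 4, so new z* = 641 + (1)·(4) = 641 + 4 = 645.

645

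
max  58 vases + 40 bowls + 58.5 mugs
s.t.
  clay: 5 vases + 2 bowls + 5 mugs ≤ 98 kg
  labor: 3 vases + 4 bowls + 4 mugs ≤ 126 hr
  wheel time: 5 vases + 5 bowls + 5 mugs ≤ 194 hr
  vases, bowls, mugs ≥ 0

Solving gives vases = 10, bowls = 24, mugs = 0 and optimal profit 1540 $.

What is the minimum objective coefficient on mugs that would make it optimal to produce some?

Check each constraint at x*: clay 98/98 (tight); labor 126/126 (tight); wheel time 170/194 (slack 24).
Since wheel time is not tight, its dual is 0.
Dual feasibility on the basic columns requires 5·y_clay + 3·y_labor = 58, 2·y_clay + 4·y_labor = 40.
This yields shadow prices y_clay = 8, y_labor = 6.
mugs enters the basis when its profit ≥ yᵀa₃ = 8·5 + 6·4 = 64.

64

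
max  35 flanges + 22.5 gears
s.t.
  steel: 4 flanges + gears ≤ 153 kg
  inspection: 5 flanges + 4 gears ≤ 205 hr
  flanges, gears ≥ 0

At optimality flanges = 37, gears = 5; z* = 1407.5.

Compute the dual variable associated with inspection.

At the optimum: steel uses 153 of 153 (binding); inspection uses 205 of 205 (binding).
The binding rows give the dual system: 4·y_steel + 5·y_inspection = 35 and 1·y_steel + 4·y_inspection = 22.5.
→ y_steel = 2.5 and y_inspection = 5.
Shadow price of inspection = 5.

5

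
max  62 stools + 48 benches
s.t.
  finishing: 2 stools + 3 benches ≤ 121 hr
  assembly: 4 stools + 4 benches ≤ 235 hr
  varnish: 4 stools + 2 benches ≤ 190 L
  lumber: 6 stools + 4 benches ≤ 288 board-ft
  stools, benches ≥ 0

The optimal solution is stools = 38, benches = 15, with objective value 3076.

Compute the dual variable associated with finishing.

Binding: finishing and lumber. Non-binding: assembly (23 unused), varnish (8 unused).
Since assembly, varnish are not tight, their duals are 0.
From A_Bᵀ y = c: 2·y_finishing + 6·y_lumber = 62; 3·y_finishing + 4·y_lumber = 48.
This yields shadow prices y_finishing = 4, y_lumber = 9.
Shadow price of finishing = 4.

4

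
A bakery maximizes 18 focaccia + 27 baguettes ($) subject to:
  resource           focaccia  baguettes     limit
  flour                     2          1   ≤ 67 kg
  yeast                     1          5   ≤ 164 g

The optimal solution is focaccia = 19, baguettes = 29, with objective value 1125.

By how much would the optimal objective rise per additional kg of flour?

7

Check each constraint at x*: flour 67/67 (tight); yeast 164/164 (tight).
The binding rows give the dual system: 2·y_flour + 1·y_yeast = 18 and 1·y_flour + 5·y_yeast = 27.
Solving: y_flour = 7, y_yeast = 4.
Shadow price of flour = 7.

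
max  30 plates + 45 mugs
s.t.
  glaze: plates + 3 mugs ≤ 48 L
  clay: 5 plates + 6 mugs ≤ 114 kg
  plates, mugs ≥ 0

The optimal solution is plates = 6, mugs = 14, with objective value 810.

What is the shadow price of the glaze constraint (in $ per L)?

Check each constraint at x*: glaze 48/48 (tight); clay 114/114 (tight).
The binding rows give the dual system: 1·y_glaze + 5·y_clay = 30 and 3·y_glaze + 6·y_clay = 45.
→ y_glaze = 5 and y_clay = 5.
Shadow price of glaze = 5.

5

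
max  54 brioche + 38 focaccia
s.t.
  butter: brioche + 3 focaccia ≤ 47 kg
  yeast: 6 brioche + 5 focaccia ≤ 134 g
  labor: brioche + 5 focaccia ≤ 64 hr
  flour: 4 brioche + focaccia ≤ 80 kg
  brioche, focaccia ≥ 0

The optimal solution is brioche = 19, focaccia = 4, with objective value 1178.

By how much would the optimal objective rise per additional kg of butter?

Check each constraint at x*: butter 31/47 (slack 16); yeast 134/134 (tight); labor 39/64 (slack 25); flour 80/80 (tight).
By complementary slackness, y = 0 for the non-binding constraints.
Dual feasibility on the basic columns requires 6·y_yeast + 4·y_flour = 54, 5·y_yeast + 1·y_flour = 38.
This yields shadow prices y_yeast = 7, y_flour = 3.
Shadow price of butter = 0.

0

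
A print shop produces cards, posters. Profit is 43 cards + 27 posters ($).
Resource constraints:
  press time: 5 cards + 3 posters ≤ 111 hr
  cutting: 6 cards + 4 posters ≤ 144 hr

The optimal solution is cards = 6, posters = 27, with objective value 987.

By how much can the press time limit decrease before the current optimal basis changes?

Binding constraints: press time, cutting. The basis is B = [[5,3],[6,4]] with det 2.
Per unit decrease in press time, x* moves by d = (-2, 3).
The basis stays optimal until cards reaches 0; allowable decrease = 3 hr.

3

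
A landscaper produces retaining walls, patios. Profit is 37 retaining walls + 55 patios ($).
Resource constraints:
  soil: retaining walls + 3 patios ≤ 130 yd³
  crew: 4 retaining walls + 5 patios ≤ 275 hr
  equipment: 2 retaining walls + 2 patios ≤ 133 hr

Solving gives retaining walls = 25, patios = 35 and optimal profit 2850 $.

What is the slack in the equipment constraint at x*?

equipment used = 2·25 + 2·35 = 120; slack = 133 − 120 = 13.

13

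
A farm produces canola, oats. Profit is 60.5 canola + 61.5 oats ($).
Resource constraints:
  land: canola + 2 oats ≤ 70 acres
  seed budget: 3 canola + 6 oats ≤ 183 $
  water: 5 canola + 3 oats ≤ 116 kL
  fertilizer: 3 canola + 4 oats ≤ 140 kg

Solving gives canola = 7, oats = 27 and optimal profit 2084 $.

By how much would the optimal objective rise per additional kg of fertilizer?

Binding: seed budget and water. Non-binding: land (9 unused), fertilizer (11 unused).
Slack constraints have shadow price 0 (complementary slackness).
From A_Bᵀ y = c: 3·y_seed budget + 5·y_water = 60.5; 6·y_seed budget + 3·y_water = 61.5.
→ y_seed budget = 6 and y_water = 8.5.
Shadow price of fertilizer = 0.

0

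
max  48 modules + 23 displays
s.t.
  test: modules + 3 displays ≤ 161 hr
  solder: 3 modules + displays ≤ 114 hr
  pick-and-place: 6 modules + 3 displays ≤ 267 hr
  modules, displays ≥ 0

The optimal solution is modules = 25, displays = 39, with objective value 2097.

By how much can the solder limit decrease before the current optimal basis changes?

Binding constraints: solder, pick-and-place. The basis is B = [[3,1],[6,3]] with det 3.
Per unit decrease in solder, x* moves by d = (-1, 2).
The basis stays optimal until test becomes binding; allowable decrease = 3.8 hr.

3.8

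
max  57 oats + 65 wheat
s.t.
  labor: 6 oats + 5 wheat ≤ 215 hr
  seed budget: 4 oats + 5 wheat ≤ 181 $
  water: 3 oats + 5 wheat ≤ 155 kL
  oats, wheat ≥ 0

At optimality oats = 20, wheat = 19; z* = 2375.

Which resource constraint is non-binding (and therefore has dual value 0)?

seed budget

labor: 215/215 (binding)
seed budget: 175/181 (slack 6)
water: 155/155 (binding)
By complementary slackness, a constraint with positive slack has shadow price 0 → seed budget.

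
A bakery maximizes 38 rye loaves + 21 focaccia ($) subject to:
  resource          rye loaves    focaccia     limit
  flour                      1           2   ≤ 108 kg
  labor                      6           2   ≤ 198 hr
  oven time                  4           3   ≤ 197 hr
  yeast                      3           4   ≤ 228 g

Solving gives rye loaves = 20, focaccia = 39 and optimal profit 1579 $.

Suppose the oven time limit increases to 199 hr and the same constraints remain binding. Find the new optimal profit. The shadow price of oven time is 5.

1589

Δb = 2, so new z* = 1579 + (5)·(2) = 1579 + 10 = 1589.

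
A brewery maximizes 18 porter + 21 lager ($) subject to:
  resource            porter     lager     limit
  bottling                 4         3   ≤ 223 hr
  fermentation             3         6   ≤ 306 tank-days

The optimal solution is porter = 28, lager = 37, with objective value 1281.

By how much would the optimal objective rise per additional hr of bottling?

3

Both bottling and fermentation are binding at x*.
Dual feasibility on the basic columns requires 4·y_bottling + 3·y_fermentation = 18, 3·y_bottling + 6·y_fermentation = 21.
→ y_bottling = 3 and y_fermentation = 2.
Shadow price of bottling = 3.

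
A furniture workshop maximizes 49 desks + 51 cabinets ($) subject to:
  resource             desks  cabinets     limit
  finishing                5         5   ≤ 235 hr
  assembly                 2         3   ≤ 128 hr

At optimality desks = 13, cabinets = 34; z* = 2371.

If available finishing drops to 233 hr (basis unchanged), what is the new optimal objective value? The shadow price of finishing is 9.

2353

Δb = -2, so new z* = 2371 + (9)·(-2) = 2371 − 18 = 2353.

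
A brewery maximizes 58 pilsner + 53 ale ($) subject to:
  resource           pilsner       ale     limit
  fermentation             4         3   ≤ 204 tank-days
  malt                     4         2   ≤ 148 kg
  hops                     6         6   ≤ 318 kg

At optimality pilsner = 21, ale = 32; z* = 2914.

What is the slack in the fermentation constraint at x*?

fermentation used = 4·21 + 3·32 = 180; slack = 204 − 180 = 24.

24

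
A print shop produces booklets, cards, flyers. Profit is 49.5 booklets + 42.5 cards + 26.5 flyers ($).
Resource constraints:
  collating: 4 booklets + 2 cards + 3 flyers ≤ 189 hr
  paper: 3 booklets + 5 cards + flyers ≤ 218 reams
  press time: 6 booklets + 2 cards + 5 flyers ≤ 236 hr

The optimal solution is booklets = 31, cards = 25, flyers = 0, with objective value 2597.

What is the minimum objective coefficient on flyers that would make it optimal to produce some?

Binding: paper and press time. Non-binding: collating (15 unused).
Slack constraints have shadow price 0 (complementary slackness).
The binding rows give the dual system: 3·y_paper + 6·y_press time = 49.5 and 5·y_paper + 2·y_press time = 42.5.
This yields shadow prices y_paper = 6.5, y_press time = 5.
flyers enters the basis when its profit ≥ yᵀa₃ = 6.5·1 + 5·5 = 31.5.

31.5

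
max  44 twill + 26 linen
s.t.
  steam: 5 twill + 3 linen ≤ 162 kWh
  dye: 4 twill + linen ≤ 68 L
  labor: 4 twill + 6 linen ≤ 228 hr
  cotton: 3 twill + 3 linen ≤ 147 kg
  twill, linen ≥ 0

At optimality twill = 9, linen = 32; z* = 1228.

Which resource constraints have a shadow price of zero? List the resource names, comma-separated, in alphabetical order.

steam: 141/162 (slack 21)
dye: 68/68 (binding)
labor: 228/228 (binding)
cotton: 123/147 (slack 24)
By complementary slackness, a constraint with positive slack has shadow price 0 → cotton, steam.

cotton, steam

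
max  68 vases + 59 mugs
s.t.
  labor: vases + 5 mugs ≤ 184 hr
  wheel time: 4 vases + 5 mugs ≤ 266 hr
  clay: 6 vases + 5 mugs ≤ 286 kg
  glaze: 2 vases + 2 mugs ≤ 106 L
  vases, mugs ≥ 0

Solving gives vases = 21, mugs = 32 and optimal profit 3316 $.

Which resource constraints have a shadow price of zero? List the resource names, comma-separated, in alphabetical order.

labor: 181/184 (slack 3)
wheel time: 244/266 (slack 22)
clay: 286/286 (binding)
glaze: 106/106 (binding)
By complementary slackness, a constraint with positive slack has shadow price 0 → labor, wheel time.

labor, wheel time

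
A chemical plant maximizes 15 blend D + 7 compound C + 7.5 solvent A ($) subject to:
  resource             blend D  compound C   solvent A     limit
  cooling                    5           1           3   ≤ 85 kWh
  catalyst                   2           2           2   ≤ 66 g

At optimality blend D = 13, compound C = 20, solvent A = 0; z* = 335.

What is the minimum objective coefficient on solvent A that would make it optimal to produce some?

11

Both cooling and catalyst are binding at x*.
From A_Bᵀ y = c: 5·y_cooling + 2·y_catalyst = 15; 1·y_cooling + 2·y_catalyst = 7.
This yields shadow prices y_cooling = 2, y_catalyst = 2.5.
solvent A enters the basis when its profit ≥ yᵀa₃ = 2·3 + 2.5·2 = 11.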